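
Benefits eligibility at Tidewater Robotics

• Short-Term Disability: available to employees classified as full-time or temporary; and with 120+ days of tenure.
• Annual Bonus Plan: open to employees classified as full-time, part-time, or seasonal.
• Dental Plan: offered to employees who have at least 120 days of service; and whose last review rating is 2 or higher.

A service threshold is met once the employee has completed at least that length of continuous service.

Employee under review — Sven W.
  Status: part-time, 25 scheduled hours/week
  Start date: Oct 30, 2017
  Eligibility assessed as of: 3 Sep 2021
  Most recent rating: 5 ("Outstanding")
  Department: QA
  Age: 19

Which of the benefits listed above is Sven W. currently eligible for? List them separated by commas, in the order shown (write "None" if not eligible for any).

Annual Bonus Plan, Dental Plan

Service from Oct 30, 2017 to 3 Sep 2021: 1404 days.
Short-Term Disability — status part-time ✗ (requires full-time or temporary) → not eligible.
Annual Bonus Plan — status part-time ✓ → eligible.
Dental Plan — service 1404 days ≥ 120 days ✓; rating 5 ≥ 2 ✓ → eligible.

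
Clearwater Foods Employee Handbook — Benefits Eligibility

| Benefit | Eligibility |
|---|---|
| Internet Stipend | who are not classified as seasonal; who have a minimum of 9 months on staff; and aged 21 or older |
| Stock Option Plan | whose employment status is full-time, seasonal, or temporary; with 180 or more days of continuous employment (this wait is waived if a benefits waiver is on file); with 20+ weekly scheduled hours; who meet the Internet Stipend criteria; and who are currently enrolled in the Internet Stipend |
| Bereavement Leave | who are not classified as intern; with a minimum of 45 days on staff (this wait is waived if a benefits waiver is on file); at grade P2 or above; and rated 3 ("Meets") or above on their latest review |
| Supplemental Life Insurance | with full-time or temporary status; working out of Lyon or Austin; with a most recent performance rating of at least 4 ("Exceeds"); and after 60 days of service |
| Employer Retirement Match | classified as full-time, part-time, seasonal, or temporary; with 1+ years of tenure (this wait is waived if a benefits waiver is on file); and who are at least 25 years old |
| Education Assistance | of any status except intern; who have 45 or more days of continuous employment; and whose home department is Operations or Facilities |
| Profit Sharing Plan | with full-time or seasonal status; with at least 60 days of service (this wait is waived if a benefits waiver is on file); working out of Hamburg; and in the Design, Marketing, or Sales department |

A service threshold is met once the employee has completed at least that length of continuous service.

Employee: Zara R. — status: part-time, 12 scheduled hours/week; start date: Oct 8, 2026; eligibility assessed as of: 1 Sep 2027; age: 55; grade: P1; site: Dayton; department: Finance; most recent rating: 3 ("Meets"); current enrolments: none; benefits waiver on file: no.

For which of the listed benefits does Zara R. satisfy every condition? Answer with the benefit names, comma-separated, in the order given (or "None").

Service from Oct 8, 2026 to 1 Sep 2027: 328 days.
Internet Stipend — status part-time ✓ (not excluded); service 328 days ≥ 9 months (≈270 days) ✓; age 55 ≥ 21 ✓ → eligible.
Stock Option Plan — status part-time ✗ (requires full-time, seasonal, or temporary) → not eligible.
Bereavement Leave — status part-time ✓ (not excluded); no waiver, service 328 days ≥ 45 days ✓; grade P1 < P2 ✗ → not eligible.
Supplemental Life Insurance — status part-time ✗ (requires full-time or temporary) → not eligible.
Employer Retirement Match — status part-time ✓; no waiver, service 328 days < 1 year (≈365 days) ✗ → not eligible.
Education Assistance — status part-time ✓ (not excluded); service 328 days ≥ 45 days ✓; dept Finance ✗ → not eligible.
Profit Sharing Plan — status part-time ✗ (requires full-time or seasonal) → not eligible.

Internet Stipend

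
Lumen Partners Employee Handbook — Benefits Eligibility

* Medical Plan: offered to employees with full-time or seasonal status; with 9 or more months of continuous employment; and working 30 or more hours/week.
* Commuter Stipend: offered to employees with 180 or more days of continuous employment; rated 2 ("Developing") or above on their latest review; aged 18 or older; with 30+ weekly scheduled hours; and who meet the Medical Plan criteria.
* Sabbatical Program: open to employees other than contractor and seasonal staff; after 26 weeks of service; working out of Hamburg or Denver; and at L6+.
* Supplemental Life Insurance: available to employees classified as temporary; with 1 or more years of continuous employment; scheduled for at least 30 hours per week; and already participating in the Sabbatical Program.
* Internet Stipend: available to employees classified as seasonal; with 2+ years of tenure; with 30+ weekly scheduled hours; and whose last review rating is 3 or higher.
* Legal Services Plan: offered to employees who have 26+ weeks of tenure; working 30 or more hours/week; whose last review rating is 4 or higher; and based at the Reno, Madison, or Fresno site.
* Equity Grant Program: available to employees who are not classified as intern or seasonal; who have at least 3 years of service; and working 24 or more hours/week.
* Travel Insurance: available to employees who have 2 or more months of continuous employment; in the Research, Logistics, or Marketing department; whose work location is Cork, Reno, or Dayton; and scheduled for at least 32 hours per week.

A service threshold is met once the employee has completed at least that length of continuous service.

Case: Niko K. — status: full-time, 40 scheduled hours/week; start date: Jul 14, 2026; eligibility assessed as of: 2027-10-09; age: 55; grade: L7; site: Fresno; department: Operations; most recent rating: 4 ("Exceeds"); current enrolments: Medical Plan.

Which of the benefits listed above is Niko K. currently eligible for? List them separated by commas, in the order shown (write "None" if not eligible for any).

Service from Jul 14, 2026 to 2027-10-09: 452 days.
Medical Plan — status full-time ✓; service 452 days ≥ 9 months (≈270 days) ✓; 40 hrs/wk ≥ 30 ✓ → eligible.
Commuter Stipend — service 452 days ≥ 180 days ✓; rating 4 ≥ 2 ✓; age 55 ≥ 18 ✓; 40 hrs/wk ≥ 30 ✓; eligible for Medical Plan ✓ → eligible.
Sabbatical Program — status full-time ✓ (not excluded); service 452 days ≥ 26 weeks (≈182 days) ✓; site Fresno ✗ (not Hamburg or Denver) → not eligible.
Supplemental Life Insurance — status full-time ✗ (requires temporary) → not eligible.
Internet Stipend — status full-time ✗ (requires seasonal) → not eligible.
Legal Services Plan — service 452 days ≥ 26 weeks (≈182 days) ✓; 40 hrs/wk ≥ 30 ✓; rating 4 ≥ 4 ✓; site Fresno ✓ → eligible.
Equity Grant Program — status full-time ✓ (not excluded); service 452 days < 3 years (≈1095 days) ✗ → not eligible.
Travel Insurance — service 452 days ≥ 2 months (≈60 days) ✓; dept Operations ✗ → not eligible.

Medical Plan, Commuter Stipend, Legal Services Plan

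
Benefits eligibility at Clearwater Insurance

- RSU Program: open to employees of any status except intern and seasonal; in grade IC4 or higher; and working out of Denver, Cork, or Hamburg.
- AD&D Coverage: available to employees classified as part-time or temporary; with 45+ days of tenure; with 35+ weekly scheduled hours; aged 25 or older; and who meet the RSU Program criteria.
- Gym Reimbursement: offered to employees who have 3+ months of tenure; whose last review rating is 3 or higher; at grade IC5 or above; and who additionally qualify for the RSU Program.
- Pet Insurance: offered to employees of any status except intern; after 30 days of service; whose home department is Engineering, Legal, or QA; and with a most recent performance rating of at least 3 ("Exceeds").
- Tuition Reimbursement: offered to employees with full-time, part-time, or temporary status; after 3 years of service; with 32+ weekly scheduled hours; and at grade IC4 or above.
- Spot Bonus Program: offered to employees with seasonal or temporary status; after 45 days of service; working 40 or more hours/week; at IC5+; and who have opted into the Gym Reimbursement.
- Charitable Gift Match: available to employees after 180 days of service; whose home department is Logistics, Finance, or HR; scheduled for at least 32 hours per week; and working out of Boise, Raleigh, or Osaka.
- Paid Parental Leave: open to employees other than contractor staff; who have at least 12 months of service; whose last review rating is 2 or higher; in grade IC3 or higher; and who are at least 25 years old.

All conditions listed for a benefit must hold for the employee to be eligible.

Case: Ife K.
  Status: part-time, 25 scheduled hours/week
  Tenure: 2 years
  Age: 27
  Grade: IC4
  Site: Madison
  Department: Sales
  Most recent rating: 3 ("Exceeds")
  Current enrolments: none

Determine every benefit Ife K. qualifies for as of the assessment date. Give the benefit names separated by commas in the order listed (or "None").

Paid Parental Leave

RSU Program — status part-time ✓ (not excluded); grade IC4 ≥ IC4 ✓; site Madison ✗ (not Denver, Cork, or Hamburg) → not eligible.
AD&D Coverage — status part-time ✓; service 2 years ≥ 45 days ✓; 25 hrs/wk < 35 ✗ → not eligible.
Gym Reimbursement — service 2 years ≥ 3 months (≈90 days) ✓; rating 3 ≥ 3 ✓; grade IC4 < IC5 ✗ → not eligible.
Pet Insurance — status part-time ✓ (not excluded); service 2 years ≥ 30 days ✓; dept Sales ✗ → not eligible.
Tuition Reimbursement — status part-time ✓; service 2 years < 3 years ✗ → not eligible.
Spot Bonus Program — status part-time ✗ (requires seasonal or temporary) → not eligible.
Charitable Gift Match — service 2 years ≥ 180 days ✓; dept Sales ✗ → not eligible.
Paid Parental Leave — status part-time ✓ (not excluded); service 2 years ≥ 12 months (≈360 days) ✓; rating 3 ≥ 2 ✓; grade IC4 ≥ IC3 ✓; age 27 ≥ 25 ✓ → eligible.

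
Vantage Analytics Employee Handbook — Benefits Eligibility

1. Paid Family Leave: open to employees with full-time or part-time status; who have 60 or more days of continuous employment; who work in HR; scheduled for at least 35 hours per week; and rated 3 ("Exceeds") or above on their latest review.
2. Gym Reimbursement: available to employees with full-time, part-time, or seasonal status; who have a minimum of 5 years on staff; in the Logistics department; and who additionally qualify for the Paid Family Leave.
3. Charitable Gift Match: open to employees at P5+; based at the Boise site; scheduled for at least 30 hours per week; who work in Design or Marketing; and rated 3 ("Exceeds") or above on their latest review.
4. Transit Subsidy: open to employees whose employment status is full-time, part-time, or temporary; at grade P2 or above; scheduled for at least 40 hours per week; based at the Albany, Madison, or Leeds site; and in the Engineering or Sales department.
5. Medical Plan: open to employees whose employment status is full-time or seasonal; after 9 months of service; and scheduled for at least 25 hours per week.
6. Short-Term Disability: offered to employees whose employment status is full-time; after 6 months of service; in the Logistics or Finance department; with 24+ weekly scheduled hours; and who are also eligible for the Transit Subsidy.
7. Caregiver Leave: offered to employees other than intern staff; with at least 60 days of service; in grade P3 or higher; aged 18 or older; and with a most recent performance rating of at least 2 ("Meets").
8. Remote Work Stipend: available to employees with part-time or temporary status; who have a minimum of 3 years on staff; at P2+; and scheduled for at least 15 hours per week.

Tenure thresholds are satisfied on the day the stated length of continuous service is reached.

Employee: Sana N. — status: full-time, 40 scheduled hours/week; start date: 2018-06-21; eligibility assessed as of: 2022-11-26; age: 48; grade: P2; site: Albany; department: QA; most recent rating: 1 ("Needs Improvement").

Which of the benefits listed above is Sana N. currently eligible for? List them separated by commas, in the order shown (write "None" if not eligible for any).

Service from 2018-06-21 to 2022-11-26: 1619 days.
Paid Family Leave — status full-time ✓; service 1619 days ≥ 60 days ✓; dept QA ✗ → not eligible.
Gym Reimbursement — status full-time ✓; service 1619 days < 5 years (≈1825 days) ✗ → not eligible.
Charitable Gift Match — grade P2 < P5 ✗ → not eligible.
Transit Subsidy — status full-time ✓; grade P2 ≥ P2 ✓; 40 hrs/wk ≥ 40 ✓; site Albany ✓; dept QA ✗ → not eligible.
Medical Plan — status full-time ✓; service 1619 days ≥ 9 months (≈270 days) ✓; 40 hrs/wk ≥ 25 ✓ → eligible.
Short-Term Disability — status full-time ✓; service 1619 days ≥ 6 months (≈180 days) ✓; dept QA ✗ → not eligible.
Caregiver Leave — status full-time ✓ (not excluded); service 1619 days ≥ 60 days ✓; grade P2 < P3 ✗ → not eligible.
Remote Work Stipend — status full-time ✗ (requires part-time or temporary) → not eligible.

Medical Plan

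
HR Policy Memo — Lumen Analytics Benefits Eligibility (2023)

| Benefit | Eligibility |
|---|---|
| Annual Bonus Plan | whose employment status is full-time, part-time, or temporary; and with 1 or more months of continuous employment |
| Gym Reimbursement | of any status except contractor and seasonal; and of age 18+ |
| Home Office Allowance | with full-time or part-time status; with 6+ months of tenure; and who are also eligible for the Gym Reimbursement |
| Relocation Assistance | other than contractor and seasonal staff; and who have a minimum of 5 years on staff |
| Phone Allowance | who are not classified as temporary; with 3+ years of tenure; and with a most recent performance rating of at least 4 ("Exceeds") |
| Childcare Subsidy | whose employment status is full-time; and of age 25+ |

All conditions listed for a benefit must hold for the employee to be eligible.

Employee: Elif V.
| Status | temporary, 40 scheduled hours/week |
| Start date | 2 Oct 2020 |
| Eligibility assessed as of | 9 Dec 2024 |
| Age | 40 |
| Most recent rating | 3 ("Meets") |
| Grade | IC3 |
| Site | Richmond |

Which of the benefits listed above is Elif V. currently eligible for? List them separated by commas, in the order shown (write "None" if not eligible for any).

Annual Bonus Plan, Gym Reimbursement

Service from 2 Oct 2020 to 9 Dec 2024: 1529 days.
Annual Bonus Plan — status temporary ✓; service 1529 days ≥ 1 month (≈30 days) ✓ → eligible.
Gym Reimbursement — status temporary ✓ (not excluded); age 40 ≥ 18 ✓ → eligible.
Home Office Allowance — status temporary ✗ (requires full-time or part-time) → not eligible.
Relocation Assistance — status temporary ✓ (not excluded); service 1529 days < 5 years (≈1825 days) ✗ → not eligible.
Phone Allowance — status temporary ✗ (excluded) → not eligible.
Childcare Subsidy — status temporary ✗ (requires full-time) → not eligible.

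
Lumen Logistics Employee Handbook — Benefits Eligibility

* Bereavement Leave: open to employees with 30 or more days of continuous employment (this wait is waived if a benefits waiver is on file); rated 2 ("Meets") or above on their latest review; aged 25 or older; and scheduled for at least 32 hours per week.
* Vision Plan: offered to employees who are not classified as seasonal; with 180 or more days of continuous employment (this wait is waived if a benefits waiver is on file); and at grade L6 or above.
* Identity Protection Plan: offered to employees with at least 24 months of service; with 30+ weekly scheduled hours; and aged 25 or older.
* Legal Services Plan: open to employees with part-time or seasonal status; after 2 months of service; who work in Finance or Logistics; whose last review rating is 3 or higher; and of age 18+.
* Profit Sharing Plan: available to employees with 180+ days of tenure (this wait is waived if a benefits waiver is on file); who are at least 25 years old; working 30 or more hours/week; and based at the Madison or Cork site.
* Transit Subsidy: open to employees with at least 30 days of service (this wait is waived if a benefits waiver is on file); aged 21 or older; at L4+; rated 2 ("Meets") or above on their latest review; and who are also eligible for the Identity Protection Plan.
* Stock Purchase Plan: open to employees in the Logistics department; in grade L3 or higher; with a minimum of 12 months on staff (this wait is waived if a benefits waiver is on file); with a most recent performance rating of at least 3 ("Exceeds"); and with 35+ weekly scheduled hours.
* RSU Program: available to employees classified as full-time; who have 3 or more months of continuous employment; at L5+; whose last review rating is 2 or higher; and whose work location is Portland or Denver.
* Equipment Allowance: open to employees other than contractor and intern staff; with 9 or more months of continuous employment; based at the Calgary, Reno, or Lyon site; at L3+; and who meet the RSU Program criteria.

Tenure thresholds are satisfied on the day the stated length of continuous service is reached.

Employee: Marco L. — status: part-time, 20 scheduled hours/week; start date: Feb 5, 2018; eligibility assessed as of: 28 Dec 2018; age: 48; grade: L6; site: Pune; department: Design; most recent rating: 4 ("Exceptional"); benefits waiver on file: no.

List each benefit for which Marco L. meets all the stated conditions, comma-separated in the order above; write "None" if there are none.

Vision Plan

Service from Feb 5, 2018 to 28 Dec 2018: 326 days.
Bereavement Leave — no waiver, service 326 days ≥ 30 days ✓; rating 4 ≥ 2 ✓; age 48 ≥ 25 ✓; 20 hrs/wk < 32 ✗ → not eligible.
Vision Plan — status part-time ✓ (not excluded); no waiver, service 326 days ≥ 180 days ✓; grade L6 ≥ L6 ✓ → eligible.
Identity Protection Plan — service 326 days < 24 months (≈720 days) ✗ → not eligible.
Legal Services Plan — status part-time ✓; service 326 days ≥ 2 months (≈60 days) ✓; dept Design ✗ → not eligible.
Profit Sharing Plan — no waiver, service 326 days ≥ 180 days ✓; age 48 ≥ 25 ✓; 20 hrs/wk < 30 ✗ → not eligible.
Transit Subsidy — no waiver, service 326 days ≥ 30 days ✓; age 48 ≥ 21 ✓; grade L6 ≥ L4 ✓; rating 4 ≥ 2 ✓; not eligible for Identity Protection Plan ✗ → not eligible.
Stock Purchase Plan — dept Design ✗ → not eligible.
RSU Program — status part-time ✗ (requires full-time) → not eligible.
Equipment Allowance — status part-time ✓ (not excluded); service 326 days ≥ 9 months (≈270 days) ✓; site Pune ✗ (not Calgary, Reno, or Lyon) → not eligible.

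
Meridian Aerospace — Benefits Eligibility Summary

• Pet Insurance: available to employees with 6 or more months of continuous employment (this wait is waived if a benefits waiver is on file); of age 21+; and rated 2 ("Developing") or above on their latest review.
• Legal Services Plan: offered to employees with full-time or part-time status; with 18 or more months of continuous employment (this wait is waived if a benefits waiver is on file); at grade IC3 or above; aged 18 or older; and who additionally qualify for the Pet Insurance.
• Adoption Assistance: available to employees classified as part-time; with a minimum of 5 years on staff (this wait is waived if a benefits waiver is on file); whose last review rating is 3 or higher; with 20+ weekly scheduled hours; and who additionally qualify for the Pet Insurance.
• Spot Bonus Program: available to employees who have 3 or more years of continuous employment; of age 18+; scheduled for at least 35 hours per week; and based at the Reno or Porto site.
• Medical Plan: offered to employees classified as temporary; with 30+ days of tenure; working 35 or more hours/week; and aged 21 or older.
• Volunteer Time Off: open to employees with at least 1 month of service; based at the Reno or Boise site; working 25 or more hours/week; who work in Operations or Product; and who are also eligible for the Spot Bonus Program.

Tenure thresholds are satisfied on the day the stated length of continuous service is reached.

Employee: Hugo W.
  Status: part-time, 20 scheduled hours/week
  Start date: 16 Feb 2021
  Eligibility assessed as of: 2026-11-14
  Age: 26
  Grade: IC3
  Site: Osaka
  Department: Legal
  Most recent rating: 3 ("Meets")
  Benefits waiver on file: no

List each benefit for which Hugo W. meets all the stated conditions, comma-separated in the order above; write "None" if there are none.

Service from 16 Feb 2021 to 2026-11-14: 2097 days.
Pet Insurance — no waiver, service 2097 days ≥ 6 months (≈180 days) ✓; age 26 ≥ 21 ✓; rating 3 ≥ 2 ✓ → eligible.
Legal Services Plan — status part-time ✓; no waiver, service 2097 days ≥ 18 months (≈540 days) ✓; grade IC3 ≥ IC3 ✓; age 26 ≥ 18 ✓; eligible for Pet Insurance ✓ → eligible.
Adoption Assistance — status part-time ✓; no waiver, service 2097 days ≥ 5 years (≈1825 days) ✓; rating 3 ≥ 3 ✓; 20 hrs/wk ≥ 20 ✓; eligible for Pet Insurance ✓ → eligible.
Spot Bonus Program — service 2097 days ≥ 3 years (≈1095 days) ✓; age 26 ≥ 18 ✓; 20 hrs/wk < 35 ✗ → not eligible.
Medical Plan — status part-time ✗ (requires temporary) → not eligible.
Volunteer Time Off — service 2097 days ≥ 1 month (≈30 days) ✓; site Osaka ✗ (not Reno or Boise) → not eligible.

Pet Insurance, Legal Services Plan, Adoption Assistance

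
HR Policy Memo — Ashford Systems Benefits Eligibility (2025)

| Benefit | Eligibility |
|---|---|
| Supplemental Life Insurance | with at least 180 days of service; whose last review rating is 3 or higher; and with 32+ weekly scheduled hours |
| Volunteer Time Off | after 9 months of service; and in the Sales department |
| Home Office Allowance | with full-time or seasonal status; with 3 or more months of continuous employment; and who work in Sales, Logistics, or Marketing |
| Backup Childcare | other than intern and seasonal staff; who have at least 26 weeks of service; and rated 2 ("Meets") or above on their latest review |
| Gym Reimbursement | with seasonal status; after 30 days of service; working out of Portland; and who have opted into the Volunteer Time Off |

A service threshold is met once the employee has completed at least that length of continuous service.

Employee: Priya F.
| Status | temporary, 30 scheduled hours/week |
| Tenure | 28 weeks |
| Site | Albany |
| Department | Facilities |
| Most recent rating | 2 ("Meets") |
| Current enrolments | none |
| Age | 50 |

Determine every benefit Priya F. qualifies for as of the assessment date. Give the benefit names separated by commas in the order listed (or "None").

Supplemental Life Insurance — service 28 weeks ≥ 180 days ✓; rating 2 < 3 ✗ → not eligible.
Volunteer Time Off — service 28 weeks < 9 months (≈270 days) ✗ → not eligible.
Home Office Allowance — status temporary ✗ (requires full-time or seasonal) → not eligible.
Backup Childcare — status temporary ✓ (not excluded); service 28 weeks ≥ 26 weeks ✓; rating 2 ≥ 2 ✓ → eligible.
Gym Reimbursement — status temporary ✗ (requires seasonal) → not eligible.

Backup Childcare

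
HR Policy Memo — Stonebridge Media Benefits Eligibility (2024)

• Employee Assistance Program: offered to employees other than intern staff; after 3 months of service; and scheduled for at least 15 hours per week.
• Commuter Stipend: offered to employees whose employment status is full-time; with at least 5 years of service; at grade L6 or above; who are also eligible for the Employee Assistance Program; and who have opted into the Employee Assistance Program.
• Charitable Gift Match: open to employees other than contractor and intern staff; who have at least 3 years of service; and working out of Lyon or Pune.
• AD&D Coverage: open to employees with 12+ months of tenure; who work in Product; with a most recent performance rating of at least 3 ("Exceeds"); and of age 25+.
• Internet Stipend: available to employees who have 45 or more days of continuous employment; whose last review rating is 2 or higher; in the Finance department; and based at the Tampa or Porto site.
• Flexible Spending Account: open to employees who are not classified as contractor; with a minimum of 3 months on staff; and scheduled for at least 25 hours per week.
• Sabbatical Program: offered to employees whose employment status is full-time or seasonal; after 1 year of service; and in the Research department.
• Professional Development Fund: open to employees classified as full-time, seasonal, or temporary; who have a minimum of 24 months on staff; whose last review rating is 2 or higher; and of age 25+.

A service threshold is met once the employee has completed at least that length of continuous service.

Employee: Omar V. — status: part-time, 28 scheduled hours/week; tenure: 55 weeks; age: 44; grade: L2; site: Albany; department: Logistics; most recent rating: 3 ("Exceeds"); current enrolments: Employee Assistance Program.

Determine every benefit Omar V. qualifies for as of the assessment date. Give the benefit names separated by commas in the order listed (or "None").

Employee Assistance Program — status part-time ✓ (not excluded); service 55 weeks ≥ 3 months (≈90 days) ✓; 28 hrs/wk ≥ 15 ✓ → eligible.
Commuter Stipend — status part-time ✗ (requires full-time) → not eligible.
Charitable Gift Match — status part-time ✓ (not excluded); service 55 weeks < 3 years (≈1095 days) ✗ → not eligible.
AD&D Coverage — service 55 weeks ≥ 12 months (≈360 days) ✓; dept Logistics ✗ → not eligible.
Internet Stipend — service 55 weeks ≥ 45 days ✓; rating 3 ≥ 2 ✓; dept Logistics ✗ → not eligible.
Flexible Spending Account — status part-time ✓ (not excluded); service 55 weeks ≥ 3 months (≈90 days) ✓; 28 hrs/wk ≥ 25 ✓ → eligible.
Sabbatical Program — status part-time ✗ (requires full-time or seasonal) → not eligible.
Professional Development Fund — status part-time ✗ (requires full-time, seasonal, or temporary) → not eligible.

Employee Assistance Program, Flexible Spending Account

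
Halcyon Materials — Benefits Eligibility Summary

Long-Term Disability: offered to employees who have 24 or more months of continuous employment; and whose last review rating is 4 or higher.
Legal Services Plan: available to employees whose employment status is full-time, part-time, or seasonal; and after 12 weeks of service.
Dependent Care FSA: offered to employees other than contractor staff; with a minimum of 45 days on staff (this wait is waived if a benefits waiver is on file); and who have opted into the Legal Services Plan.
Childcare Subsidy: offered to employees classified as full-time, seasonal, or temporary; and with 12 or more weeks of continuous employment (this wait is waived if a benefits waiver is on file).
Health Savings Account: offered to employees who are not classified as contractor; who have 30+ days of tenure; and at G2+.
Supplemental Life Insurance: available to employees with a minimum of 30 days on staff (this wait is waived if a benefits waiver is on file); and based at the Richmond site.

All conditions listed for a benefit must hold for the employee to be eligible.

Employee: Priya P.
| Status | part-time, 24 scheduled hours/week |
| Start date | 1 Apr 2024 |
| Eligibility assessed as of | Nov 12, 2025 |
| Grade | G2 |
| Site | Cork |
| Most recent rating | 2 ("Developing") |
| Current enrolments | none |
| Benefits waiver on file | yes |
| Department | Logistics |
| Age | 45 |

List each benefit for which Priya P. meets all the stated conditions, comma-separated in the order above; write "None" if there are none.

Service from 1 Apr 2024 to Nov 12, 2025: 590 days.
Long-Term Disability — service 590 days < 24 months (≈720 days) ✗ → not eligible.
Legal Services Plan — status part-time ✓; service 590 days ≥ 12 weeks (≈84 days) ✓ → eligible.
Dependent Care FSA — status part-time ✓ (not excluded); benefits waiver on file ✓; not enrolled in Legal Services Plan ✗ → not eligible.
Childcare Subsidy — status part-time ✗ (requires full-time, seasonal, or temporary) → not eligible.
Health Savings Account — status part-time ✓ (not excluded); service 590 days ≥ 30 days ✓; grade G2 ≥ G2 ✓ → eligible.
Supplemental Life Insurance — benefits waiver on file ✓; site Cork ✗ (not Richmond) → not eligible.

Legal Services Plan, Health Savings Account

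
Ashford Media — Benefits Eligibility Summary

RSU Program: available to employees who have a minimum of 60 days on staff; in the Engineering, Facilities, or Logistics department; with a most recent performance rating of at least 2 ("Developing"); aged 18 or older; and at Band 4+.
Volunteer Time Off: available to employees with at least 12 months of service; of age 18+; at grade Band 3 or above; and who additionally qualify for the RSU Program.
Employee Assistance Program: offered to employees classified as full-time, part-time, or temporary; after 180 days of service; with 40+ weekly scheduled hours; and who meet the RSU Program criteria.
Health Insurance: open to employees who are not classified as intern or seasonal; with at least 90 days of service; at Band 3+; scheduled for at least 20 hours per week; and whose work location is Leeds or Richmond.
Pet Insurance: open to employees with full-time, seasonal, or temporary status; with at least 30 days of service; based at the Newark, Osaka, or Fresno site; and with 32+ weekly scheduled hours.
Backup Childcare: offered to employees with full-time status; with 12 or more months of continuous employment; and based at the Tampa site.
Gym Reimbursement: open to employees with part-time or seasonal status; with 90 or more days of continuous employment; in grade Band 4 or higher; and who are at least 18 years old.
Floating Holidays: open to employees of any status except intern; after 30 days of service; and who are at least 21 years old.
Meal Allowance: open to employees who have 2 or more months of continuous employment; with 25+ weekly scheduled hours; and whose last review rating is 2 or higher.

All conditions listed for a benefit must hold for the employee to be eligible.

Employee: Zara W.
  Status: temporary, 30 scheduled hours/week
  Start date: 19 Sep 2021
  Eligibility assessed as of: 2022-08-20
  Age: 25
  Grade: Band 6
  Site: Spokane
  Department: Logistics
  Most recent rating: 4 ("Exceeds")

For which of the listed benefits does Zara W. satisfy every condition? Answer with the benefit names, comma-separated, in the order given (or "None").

RSU Program, Floating Holidays, Meal Allowance

Service from 19 Sep 2021 to 2022-08-20: 335 days.
RSU Program — service 335 days ≥ 60 days ✓; dept Logistics ✓; rating 4 ≥ 2 ✓; age 25 ≥ 18 ✓; grade Band 6 ≥ Band 4 ✓ → eligible.
Volunteer Time Off — service 335 days < 12 months (≈360 days) ✗ → not eligible.
Employee Assistance Program — status temporary ✓; service 335 days ≥ 180 days ✓; 30 hrs/wk < 40 ✗ → not eligible.
Health Insurance — status temporary ✓ (not excluded); service 335 days ≥ 90 days ✓; grade Band 6 ≥ Band 3 ✓; 30 hrs/wk ≥ 20 ✓; site Spokane ✗ (not Leeds or Richmond) → not eligible.
Pet Insurance — status temporary ✓; service 335 days ≥ 30 days ✓; site Spokane ✗ (not Newark, Osaka, or Fresno) → not eligible.
Backup Childcare — status temporary ✗ (requires full-time) → not eligible.
Gym Reimbursement — status temporary ✗ (requires part-time or seasonal) → not eligible.
Floating Holidays — status temporary ✓ (not excluded); service 335 days ≥ 30 days ✓; age 25 ≥ 21 ✓ → eligible.
Meal Allowance — service 335 days ≥ 2 months (≈60 days) ✓; 30 hrs/wk ≥ 25 ✓; rating 4 ≥ 2 ✓ → eligible.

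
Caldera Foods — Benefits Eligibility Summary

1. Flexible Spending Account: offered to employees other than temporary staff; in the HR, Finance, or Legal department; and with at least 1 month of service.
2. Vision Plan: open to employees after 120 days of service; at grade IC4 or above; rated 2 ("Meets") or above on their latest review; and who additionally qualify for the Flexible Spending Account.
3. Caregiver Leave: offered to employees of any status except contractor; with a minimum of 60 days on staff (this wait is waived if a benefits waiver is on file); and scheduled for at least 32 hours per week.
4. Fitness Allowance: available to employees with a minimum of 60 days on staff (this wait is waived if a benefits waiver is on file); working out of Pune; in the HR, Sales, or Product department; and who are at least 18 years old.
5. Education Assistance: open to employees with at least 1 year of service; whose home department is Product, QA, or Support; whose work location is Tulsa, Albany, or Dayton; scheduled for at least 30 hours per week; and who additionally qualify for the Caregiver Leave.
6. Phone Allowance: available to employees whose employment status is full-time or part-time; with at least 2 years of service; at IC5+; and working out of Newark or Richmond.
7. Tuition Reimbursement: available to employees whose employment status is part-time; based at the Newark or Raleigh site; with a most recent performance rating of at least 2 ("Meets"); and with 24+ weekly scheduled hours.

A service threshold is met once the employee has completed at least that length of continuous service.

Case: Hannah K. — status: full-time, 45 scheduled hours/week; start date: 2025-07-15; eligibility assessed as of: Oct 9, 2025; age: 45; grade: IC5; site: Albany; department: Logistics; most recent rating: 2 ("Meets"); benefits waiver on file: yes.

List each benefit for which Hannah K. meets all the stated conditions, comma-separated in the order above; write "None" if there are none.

Caregiver Leave

Service from 2025-07-15 to Oct 9, 2025: 86 days.
Flexible Spending Account — status full-time ✓ (not excluded); dept Logistics ✗ → not eligible.
Vision Plan — service 86 days < 120 days ✗ → not eligible.
Caregiver Leave — status full-time ✓ (not excluded); benefits waiver on file ✓; 45 hrs/wk ≥ 32 ✓ → eligible.
Fitness Allowance — benefits waiver on file ✓; site Albany ✗ (not Pune) → not eligible.
Education Assistance — service 86 days < 1 year (≈365 days) ✗ → not eligible.
Phone Allowance — status full-time ✓; service 86 days < 2 years (≈730 days) ✗ → not eligible.
Tuition Reimbursement — status full-time ✗ (requires part-time) → not eligible.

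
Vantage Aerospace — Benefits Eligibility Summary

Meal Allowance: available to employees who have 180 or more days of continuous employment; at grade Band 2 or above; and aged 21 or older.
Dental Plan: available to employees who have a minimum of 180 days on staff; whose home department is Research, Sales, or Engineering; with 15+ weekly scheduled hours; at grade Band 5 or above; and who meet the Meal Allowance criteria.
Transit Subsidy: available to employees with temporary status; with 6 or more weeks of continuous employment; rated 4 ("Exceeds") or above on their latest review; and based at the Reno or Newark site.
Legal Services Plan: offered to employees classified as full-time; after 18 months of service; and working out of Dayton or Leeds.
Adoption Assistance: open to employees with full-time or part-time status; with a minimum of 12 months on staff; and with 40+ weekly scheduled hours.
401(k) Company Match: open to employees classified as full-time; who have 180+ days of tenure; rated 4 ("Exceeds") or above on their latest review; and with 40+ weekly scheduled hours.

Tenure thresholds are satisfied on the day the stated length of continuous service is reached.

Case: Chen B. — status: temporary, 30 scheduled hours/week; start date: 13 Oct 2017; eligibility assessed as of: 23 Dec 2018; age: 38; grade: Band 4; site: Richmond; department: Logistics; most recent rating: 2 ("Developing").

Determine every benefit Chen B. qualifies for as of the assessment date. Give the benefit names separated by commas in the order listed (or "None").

Service from 13 Oct 2017 to 23 Dec 2018: 436 days.
Meal Allowance — service 436 days ≥ 180 days ✓; grade Band 4 ≥ Band 2 ✓; age 38 ≥ 21 ✓ → eligible.
Dental Plan — service 436 days ≥ 180 days ✓; dept Logistics ✗ → not eligible.
Transit Subsidy — status temporary ✓; service 436 days ≥ 6 weeks (≈42 days) ✓; rating 2 < 4 ✗ → not eligible.
Legal Services Plan — status temporary ✗ (requires full-time) → not eligible.
Adoption Assistance — status temporary ✗ (requires full-time or part-time) → not eligible.
401(k) Company Match — status temporary ✗ (requires full-time) → not eligible.

Meal Allowance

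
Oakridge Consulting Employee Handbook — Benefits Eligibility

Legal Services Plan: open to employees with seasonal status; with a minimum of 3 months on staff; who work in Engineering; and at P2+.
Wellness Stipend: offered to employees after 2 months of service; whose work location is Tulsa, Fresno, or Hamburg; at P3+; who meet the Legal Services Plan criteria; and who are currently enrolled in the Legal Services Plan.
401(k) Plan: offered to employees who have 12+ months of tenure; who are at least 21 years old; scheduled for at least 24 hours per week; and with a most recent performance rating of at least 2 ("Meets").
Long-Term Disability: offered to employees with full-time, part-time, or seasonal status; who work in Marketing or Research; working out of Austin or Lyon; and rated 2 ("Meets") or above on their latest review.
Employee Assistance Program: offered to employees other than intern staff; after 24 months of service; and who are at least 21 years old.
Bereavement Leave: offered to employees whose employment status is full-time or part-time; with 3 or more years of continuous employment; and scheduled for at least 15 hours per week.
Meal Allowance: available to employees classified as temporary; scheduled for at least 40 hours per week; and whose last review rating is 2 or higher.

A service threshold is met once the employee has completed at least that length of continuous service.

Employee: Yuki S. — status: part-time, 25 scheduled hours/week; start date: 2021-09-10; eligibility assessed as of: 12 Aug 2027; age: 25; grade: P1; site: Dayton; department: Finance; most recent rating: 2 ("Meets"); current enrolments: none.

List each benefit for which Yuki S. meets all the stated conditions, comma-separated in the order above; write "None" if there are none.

Service from 2021-09-10 to 12 Aug 2027: 2162 days.
Legal Services Plan — status part-time ✗ (requires seasonal) → not eligible.
Wellness Stipend — service 2162 days ≥ 2 months (≈60 days) ✓; site Dayton ✗ (not Tulsa, Fresno, or Hamburg) → not eligible.
401(k) Plan — service 2162 days ≥ 12 months (≈360 days) ✓; age 25 ≥ 21 ✓; 25 hrs/wk ≥ 24 ✓; rating 2 ≥ 2 ✓ → eligible.
Long-Term Disability — status part-time ✓; dept Finance ✗ → not eligible.
Employee Assistance Program — status part-time ✓ (not excluded); service 2162 days ≥ 24 months (≈720 days) ✓; age 25 ≥ 21 ✓ → eligible.
Bereavement Leave — status part-time ✓; service 2162 days ≥ 3 years (≈1095 days) ✓; 25 hrs/wk ≥ 15 ✓ → eligible.
Meal Allowance — status part-time ✗ (requires temporary) → not eligible.

401(k) Plan, Employee Assistance Program, Bereavement Leave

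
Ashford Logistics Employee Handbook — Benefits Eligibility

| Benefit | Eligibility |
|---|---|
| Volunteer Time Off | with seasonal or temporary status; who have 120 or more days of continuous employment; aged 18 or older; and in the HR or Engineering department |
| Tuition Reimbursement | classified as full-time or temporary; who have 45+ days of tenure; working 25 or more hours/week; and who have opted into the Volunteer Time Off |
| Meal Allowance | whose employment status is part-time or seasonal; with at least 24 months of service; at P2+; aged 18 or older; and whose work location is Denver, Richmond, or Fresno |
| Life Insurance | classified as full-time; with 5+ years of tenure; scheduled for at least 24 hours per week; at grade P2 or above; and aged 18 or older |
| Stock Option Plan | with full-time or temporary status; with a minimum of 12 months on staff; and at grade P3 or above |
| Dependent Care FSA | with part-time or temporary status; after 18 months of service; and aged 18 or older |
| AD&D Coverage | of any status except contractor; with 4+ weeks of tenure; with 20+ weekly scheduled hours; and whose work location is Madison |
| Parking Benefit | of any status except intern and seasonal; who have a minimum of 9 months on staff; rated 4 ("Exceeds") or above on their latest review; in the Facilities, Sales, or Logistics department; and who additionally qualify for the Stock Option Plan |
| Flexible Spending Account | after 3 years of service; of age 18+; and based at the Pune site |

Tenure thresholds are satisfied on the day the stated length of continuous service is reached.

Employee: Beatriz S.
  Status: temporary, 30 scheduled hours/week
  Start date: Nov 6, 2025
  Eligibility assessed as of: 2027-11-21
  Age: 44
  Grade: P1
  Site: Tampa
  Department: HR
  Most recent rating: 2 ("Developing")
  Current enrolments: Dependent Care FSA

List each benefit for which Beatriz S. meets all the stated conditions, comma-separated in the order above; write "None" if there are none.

Volunteer Time Off, Dependent Care FSA

Service from Nov 6, 2025 to 2027-11-21: 745 days.
Volunteer Time Off — status temporary ✓; service 745 days ≥ 120 days ✓; age 44 ≥ 18 ✓; dept HR ✓ → eligible.
Tuition Reimbursement — status temporary ✓; service 745 days ≥ 45 days ✓; 30 hrs/wk ≥ 25 ✓; not enrolled in Volunteer Time Off ✗ → not eligible.
Meal Allowance — status temporary ✗ (requires part-time or seasonal) → not eligible.
Life Insurance — status temporary ✗ (requires full-time) → not eligible.
Stock Option Plan — status temporary ✓; service 745 days ≥ 12 months (≈360 days) ✓; grade P1 < P3 ✗ → not eligible.
Dependent Care FSA — status temporary ✓; service 745 days ≥ 18 months (≈540 days) ✓; age 44 ≥ 18 ✓ → eligible.
AD&D Coverage — status temporary ✓ (not excluded); service 745 days ≥ 4 weeks (≈28 days) ✓; 30 hrs/wk ≥ 20 ✓; site Tampa ✗ (not Madison) → not eligible.
Parking Benefit — status temporary ✓ (not excluded); service 745 days ≥ 9 months (≈270 days) ✓; rating 2 < 4 ✗ → not eligible.
Flexible Spending Account — service 745 days < 3 years (≈1095 days) ✗ → not eligible.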